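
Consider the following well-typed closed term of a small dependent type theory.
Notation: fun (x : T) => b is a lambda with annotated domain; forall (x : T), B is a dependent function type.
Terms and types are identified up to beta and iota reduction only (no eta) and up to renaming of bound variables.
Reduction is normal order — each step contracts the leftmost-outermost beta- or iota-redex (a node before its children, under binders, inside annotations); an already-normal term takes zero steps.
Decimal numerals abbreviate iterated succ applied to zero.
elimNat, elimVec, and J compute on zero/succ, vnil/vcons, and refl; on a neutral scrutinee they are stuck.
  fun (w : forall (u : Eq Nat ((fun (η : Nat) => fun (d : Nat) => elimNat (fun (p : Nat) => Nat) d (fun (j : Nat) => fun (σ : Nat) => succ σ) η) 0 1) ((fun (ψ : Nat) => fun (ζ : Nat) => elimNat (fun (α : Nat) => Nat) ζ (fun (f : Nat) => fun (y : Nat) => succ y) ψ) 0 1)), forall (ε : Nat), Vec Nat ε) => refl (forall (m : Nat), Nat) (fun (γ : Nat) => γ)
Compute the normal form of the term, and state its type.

resulting normal form:
  fun (w : forall (u : Eq Nat 1 1), forall (η : Nat), Vec Nat η) => refl (forall (d : Nat), Nat) (fun (p : Nat) => p)
inferred type:
  forall (w : forall (u : Eq Nat 1 1), forall (η : Nat), Vec Nat η), Eq (forall (d : Nat), Nat) (fun (p : Nat) => p) (fun (j : Nat) => j)


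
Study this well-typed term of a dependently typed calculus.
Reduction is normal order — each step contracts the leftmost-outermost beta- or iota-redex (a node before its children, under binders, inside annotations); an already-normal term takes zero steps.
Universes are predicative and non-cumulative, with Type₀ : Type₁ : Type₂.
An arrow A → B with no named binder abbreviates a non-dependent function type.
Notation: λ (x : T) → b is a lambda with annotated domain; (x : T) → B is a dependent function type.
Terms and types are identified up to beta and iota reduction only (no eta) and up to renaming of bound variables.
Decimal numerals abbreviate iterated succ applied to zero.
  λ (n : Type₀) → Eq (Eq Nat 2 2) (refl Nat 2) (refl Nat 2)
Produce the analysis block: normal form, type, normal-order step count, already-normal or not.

resulting normal form:
  λ (n : Type₀) → Eq (Eq Nat 2 2) (refl Nat 2) (refl Nat 2)
type:
  Type₀ → Type₀
reduction steps (normal order): 0
started in normal form: yes


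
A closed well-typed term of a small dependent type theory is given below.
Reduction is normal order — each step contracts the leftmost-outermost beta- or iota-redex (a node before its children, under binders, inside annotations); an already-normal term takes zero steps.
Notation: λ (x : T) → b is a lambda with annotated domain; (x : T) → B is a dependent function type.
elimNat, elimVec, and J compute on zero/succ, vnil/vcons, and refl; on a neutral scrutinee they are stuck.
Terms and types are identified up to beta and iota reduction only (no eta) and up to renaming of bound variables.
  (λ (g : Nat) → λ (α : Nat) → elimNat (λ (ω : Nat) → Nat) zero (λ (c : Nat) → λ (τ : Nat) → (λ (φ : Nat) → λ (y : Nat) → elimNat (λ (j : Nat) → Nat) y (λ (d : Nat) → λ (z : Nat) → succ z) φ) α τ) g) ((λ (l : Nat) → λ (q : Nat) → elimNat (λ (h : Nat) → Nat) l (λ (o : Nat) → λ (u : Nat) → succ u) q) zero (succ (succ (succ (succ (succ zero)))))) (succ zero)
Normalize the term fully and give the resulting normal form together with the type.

resulting normal form:
  succ (succ (succ (succ (succ zero))))
type:
  Nat


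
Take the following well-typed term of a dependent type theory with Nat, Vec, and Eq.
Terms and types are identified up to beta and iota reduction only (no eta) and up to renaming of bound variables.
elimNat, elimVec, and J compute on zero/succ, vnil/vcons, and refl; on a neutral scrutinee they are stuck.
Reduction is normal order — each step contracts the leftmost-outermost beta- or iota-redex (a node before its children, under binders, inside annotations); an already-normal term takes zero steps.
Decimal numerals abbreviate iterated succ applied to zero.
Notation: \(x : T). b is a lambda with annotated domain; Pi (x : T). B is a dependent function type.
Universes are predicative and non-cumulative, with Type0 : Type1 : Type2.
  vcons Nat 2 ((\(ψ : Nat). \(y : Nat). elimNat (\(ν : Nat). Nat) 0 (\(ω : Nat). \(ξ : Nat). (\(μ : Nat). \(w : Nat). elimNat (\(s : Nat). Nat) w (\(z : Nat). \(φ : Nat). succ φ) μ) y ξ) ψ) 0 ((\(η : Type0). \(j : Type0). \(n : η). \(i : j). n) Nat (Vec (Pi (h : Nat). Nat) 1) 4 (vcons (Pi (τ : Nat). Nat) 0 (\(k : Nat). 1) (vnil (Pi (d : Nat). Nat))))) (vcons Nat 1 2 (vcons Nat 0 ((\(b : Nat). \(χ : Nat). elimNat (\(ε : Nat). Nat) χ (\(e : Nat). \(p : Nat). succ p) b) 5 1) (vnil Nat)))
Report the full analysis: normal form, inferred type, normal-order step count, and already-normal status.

normal form:
  vcons Nat 2 0 (vcons Nat 1 2 (vcons Nat 0 6 (vnil Nat)))
inferred type:
  Vec Nat 3
reduction steps (normal order): 21
term was already normal: no
first contracted redex: a beta-redex


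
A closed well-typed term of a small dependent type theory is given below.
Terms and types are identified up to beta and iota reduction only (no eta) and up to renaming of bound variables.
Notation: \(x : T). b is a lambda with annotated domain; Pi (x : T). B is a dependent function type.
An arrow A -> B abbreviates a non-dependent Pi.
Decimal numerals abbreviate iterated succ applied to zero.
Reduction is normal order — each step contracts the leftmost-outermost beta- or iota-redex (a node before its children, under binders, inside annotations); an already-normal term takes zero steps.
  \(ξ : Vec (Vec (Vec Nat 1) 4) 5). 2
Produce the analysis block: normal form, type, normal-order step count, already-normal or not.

reduced normal form:
  \(ξ : Vec (Vec (Vec Nat 1) 4) 5). 2
type:
  Vec (Vec (Vec Nat 1) 4) 5 -> Nat
reduction steps (normal order): 0
term was already normal: yes


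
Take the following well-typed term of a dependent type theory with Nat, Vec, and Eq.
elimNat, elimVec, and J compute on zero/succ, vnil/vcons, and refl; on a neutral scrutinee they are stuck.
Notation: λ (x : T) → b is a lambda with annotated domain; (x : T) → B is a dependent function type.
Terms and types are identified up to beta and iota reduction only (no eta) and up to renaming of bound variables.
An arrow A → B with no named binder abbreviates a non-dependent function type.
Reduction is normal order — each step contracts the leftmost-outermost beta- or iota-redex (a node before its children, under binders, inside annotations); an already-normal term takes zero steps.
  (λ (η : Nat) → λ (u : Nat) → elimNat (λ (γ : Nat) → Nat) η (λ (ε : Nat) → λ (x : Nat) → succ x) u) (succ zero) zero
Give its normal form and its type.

reduced normal form:
  succ zero
type:
  Nat
observation: 3 normal-order steps normalize the term, beginning with a beta-redex.


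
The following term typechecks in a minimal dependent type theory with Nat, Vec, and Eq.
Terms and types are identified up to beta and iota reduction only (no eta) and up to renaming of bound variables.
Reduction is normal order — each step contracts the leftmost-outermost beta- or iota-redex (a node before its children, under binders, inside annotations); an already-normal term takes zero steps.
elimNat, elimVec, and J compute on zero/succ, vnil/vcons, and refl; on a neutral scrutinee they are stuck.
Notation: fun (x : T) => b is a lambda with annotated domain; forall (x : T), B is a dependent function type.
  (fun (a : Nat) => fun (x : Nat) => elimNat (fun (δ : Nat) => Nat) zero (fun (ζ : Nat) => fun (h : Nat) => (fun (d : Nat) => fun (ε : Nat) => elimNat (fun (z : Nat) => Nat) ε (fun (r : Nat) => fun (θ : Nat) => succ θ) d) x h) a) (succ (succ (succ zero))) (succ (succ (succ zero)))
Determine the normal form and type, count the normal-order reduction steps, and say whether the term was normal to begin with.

normal form:
  succ (succ (succ (succ (succ (succ (succ (succ (succ zero))))))))
inferred type:
  Nat
steps to reach normal form (normal order): 48
already normal: no
first contracted redex: a beta-redex


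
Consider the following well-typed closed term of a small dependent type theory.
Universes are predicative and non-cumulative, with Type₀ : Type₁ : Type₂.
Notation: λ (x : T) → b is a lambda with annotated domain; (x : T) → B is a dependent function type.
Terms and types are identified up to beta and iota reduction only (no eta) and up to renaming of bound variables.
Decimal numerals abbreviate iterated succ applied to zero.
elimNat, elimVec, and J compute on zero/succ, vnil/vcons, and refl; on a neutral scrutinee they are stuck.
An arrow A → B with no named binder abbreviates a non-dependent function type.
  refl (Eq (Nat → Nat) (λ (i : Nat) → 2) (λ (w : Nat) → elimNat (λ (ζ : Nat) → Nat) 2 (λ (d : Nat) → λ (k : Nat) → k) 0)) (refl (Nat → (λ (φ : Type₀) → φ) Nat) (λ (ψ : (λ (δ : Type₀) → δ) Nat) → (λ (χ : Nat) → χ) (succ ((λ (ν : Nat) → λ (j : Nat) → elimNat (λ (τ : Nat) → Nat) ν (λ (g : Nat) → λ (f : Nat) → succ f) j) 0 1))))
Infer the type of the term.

type:
  Eq (Eq (Nat → Nat) (λ (i : Nat) → 2) (λ (w : Nat) → 2)) (refl (Nat → Nat) (λ (ζ : Nat) → 2)) (refl (Nat → Nat) (λ (d : Nat) → 2))


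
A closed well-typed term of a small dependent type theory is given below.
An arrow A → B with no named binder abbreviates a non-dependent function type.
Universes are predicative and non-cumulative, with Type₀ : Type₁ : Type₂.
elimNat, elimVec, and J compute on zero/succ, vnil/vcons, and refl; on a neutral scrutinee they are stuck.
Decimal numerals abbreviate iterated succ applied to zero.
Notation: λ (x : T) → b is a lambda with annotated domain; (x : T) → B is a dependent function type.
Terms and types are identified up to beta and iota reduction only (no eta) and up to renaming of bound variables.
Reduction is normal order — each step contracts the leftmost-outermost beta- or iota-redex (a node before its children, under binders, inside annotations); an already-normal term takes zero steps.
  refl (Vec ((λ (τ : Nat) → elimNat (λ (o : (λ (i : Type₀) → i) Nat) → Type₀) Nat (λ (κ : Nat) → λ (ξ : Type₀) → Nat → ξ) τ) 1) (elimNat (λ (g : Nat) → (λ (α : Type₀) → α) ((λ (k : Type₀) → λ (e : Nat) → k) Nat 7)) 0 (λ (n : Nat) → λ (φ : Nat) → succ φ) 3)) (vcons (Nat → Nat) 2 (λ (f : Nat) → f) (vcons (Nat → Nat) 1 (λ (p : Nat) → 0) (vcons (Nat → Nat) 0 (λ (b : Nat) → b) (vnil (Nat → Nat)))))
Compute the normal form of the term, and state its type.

resulting normal form:
  refl (Vec (Nat → Nat) 3) (vcons (Nat → Nat) 2 (λ (τ : Nat) → τ) (vcons (Nat → Nat) 1 (λ (o : Nat) → 0) (vcons (Nat → Nat) 0 (λ (i : Nat) → i) (vnil (Nat → Nat)))))
inferred type:
  Eq (Vec (Nat → Nat) 3) (vcons (Nat → Nat) 2 (λ (τ : Nat) → τ) (vcons (Nat → Nat) 1 (λ (o : Nat) → 0) (vcons (Nat → Nat) 0 (λ (i : Nat) → i) (vnil (Nat → Nat))))) (vcons (Nat → Nat) 2 (λ (κ : Nat) → κ) (vcons (Nat → Nat) 1 (λ (ξ : Nat) → 0) (vcons (Nat → Nat) 0 (λ (g : Nat) → g) (vnil (Nat → Nat)))))


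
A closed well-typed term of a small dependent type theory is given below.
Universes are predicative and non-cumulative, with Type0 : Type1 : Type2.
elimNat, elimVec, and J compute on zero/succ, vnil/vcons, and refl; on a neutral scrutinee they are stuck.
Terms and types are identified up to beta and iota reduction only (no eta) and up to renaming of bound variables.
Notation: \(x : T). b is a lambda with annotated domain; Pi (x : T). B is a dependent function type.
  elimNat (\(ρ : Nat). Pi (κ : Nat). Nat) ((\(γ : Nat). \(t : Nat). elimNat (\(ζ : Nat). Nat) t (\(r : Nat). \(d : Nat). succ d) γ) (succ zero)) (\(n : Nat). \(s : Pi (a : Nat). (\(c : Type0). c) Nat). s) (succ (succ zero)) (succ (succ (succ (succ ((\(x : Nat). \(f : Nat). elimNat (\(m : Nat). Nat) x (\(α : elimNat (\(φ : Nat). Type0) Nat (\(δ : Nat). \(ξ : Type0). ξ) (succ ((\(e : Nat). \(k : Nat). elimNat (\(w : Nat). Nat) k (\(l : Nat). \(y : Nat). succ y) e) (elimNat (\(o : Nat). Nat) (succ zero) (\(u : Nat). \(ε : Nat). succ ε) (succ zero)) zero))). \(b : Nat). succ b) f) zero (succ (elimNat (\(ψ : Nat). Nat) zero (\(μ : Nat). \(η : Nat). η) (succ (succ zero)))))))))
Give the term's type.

inferred type:
  Nat


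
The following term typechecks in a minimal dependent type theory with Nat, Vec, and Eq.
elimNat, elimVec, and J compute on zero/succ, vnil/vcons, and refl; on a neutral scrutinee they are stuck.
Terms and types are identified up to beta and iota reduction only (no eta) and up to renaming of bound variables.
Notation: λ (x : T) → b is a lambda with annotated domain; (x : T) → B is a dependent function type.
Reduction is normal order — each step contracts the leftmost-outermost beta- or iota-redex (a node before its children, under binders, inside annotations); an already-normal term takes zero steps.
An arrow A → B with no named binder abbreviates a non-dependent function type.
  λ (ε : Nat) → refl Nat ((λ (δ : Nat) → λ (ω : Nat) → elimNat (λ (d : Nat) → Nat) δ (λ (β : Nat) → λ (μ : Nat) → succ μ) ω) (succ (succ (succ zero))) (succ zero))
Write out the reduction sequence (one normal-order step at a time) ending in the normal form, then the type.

normal-order reduction sequence:
  λ (ε : Nat) → refl Nat ((λ (δ : Nat) → λ (ω : Nat) → elimNat (λ (d : Nat) → Nat) δ (λ (β : Nat) → λ (μ : Nat) → succ μ) ω) (succ (succ (succ zero))) (succ zero))
  ~> λ (ε : Nat) → refl Nat ((λ (δ : Nat) → elimNat (λ (ω : Nat) → Nat) (succ (succ (succ zero))) (λ (d : Nat) → λ (β : Nat) → succ β) δ) (succ zero))
  ~> λ (ε : Nat) → refl Nat (elimNat (λ (δ : Nat) → Nat) (succ (succ (succ zero))) (λ (ω : Nat) → λ (d : Nat) → succ d) (succ zero))
  ~> λ (ε : Nat) → refl Nat ((λ (δ : Nat) → λ (ω : Nat) → succ ω) zero (elimNat (λ (d : Nat) → Nat) (succ (succ (succ zero))) (λ (β : Nat) → λ (μ : Nat) → succ μ) zero))
  ~> λ (ε : Nat) → refl Nat ((λ (δ : Nat) → succ δ) (elimNat (λ (ω : Nat) → Nat) (succ (succ (succ zero))) (λ (d : Nat) → λ (β : Nat) → succ β) zero))
  ~> λ (ε : Nat) → refl Nat (succ (elimNat (λ (δ : Nat) → Nat) (succ (succ (succ zero))) (λ (ω : Nat) → λ (d : Nat) → succ d) zero))
  ~> λ (ε : Nat) → refl Nat (succ (succ (succ (succ zero))))
the term's type:
  Nat → Eq Nat (succ (succ (succ (succ zero)))) (succ (succ (succ (succ zero))))


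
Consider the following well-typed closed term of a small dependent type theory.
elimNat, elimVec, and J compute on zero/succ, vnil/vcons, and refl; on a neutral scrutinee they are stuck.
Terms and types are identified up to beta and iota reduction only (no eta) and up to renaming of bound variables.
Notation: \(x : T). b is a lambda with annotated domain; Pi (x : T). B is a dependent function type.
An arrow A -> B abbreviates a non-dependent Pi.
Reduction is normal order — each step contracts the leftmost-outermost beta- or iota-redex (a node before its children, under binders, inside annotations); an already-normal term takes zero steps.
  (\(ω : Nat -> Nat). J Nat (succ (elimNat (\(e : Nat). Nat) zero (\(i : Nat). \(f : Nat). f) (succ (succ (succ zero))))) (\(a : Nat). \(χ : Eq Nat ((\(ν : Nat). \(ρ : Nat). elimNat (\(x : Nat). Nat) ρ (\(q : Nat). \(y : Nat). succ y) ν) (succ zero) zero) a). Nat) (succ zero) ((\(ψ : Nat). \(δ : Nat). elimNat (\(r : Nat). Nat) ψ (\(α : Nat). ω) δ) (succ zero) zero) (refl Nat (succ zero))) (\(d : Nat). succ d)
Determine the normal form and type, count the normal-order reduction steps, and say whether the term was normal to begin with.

resulting normal form:
  succ zero
the term's type:
  Nat
reduction steps (normal order): 2
term was already normal: no
first contracted redex: a beta-redex


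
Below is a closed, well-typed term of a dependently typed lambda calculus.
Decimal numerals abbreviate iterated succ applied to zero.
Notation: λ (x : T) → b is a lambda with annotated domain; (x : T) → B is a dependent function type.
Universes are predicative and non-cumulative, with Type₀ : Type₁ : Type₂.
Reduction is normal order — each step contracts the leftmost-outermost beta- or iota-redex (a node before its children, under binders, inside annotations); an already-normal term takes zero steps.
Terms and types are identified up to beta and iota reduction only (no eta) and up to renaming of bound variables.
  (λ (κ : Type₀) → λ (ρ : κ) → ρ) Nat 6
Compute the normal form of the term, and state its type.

normal form:
  6
the term's type:
  Nat
observation: the leftmost-outermost redex is a beta-redex, and normalization takes 2 steps.


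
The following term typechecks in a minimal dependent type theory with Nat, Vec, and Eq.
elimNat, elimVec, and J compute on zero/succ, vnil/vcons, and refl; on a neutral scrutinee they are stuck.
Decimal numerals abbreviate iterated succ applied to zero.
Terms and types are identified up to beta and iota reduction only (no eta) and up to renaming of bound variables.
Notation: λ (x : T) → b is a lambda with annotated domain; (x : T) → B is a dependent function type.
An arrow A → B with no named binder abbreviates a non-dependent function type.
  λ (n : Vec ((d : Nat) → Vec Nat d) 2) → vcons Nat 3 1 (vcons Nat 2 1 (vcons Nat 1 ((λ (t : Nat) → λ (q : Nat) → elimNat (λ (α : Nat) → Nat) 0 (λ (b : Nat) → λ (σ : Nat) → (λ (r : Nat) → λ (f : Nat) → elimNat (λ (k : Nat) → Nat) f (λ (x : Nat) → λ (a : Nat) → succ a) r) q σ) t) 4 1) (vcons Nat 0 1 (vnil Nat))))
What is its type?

the term's type:
  Vec ((n : Nat) → Vec Nat n) 2 → Vec Nat 4


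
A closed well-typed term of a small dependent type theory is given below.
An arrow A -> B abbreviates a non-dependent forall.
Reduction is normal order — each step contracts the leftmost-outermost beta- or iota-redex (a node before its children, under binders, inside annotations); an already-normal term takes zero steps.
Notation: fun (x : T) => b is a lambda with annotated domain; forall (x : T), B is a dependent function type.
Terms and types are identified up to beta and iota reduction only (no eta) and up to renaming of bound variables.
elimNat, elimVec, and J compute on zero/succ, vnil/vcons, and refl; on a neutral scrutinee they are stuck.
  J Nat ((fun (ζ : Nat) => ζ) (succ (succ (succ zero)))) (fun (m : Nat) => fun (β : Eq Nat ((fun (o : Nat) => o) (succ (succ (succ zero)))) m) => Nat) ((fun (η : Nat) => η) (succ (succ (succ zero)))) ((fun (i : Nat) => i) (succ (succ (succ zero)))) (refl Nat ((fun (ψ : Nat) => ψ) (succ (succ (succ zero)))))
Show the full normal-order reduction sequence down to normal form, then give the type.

normal-order reduction sequence:
  J Nat ((fun (ζ : Nat) => ζ) (succ (succ (succ zero)))) (fun (m : Nat) => fun (β : Eq Nat ((fun (o : Nat) => o) (succ (succ (succ zero)))) m) => Nat) ((fun (η : Nat) => η) (succ (succ (succ zero)))) ((fun (i : Nat) => i) (succ (succ (succ zero)))) (refl Nat ((fun (ψ : Nat) => ψ) (succ (succ (succ zero)))))
  ~> (fun (ζ : Nat) => ζ) (succ (succ (succ zero)))
  ~> succ (succ (succ zero))
type:
  Nat


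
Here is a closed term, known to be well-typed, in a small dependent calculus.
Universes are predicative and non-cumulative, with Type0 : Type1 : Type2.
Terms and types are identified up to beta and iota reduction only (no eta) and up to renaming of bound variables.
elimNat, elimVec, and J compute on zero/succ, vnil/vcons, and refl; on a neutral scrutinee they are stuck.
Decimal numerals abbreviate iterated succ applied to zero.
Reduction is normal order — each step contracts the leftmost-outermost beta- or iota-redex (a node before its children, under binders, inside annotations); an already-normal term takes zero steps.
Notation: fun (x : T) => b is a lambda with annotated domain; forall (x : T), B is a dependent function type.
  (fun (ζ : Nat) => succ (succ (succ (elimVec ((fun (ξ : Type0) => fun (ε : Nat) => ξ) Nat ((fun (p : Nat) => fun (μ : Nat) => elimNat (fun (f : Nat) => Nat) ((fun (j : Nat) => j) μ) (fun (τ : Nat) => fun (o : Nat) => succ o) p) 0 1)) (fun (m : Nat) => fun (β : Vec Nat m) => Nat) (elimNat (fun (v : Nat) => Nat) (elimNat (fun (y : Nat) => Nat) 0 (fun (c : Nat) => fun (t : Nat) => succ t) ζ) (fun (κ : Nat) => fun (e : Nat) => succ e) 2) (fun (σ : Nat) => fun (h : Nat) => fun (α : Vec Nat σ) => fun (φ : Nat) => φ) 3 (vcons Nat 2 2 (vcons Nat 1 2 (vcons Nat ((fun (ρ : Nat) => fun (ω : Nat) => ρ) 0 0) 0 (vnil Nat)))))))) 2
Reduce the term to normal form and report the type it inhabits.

reduced normal form:
  7
the term's type:
  Nat


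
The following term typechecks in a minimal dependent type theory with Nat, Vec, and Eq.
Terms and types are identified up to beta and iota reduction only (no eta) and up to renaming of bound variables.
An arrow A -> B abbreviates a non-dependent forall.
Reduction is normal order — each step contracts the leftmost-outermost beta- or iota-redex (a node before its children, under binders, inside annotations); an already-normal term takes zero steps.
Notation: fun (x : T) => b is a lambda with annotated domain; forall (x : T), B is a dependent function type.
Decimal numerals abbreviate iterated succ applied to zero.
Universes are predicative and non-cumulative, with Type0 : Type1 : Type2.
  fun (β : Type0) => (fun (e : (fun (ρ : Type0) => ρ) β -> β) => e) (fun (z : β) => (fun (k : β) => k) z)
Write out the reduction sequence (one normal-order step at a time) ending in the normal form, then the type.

normal-order reduction:
  fun (β : Type0) => (fun (e : (fun (ρ : Type0) => ρ) β -> β) => e) (fun (z : β) => (fun (k : β) => k) z)
  ~> fun (β : Type0) => fun (e : β) => (fun (ρ : β) => ρ) e
  ~> fun (β : Type0) => fun (e : β) => e
inferred type:
  forall (β : Type0), β -> β


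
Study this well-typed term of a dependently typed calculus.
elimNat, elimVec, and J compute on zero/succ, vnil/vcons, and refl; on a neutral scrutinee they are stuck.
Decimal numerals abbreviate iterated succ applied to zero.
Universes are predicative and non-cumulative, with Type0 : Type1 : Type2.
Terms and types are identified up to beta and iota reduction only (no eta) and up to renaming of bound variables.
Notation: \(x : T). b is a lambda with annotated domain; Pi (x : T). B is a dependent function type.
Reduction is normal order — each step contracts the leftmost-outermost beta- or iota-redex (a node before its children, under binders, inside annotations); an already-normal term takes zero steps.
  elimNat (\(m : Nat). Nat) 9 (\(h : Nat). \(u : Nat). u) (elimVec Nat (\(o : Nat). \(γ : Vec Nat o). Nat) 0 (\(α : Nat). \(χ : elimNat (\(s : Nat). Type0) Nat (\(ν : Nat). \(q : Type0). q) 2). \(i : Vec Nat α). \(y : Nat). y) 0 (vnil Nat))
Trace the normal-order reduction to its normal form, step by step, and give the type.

reduction (normal order):
  elimNat (\(m : Nat). Nat) 9 (\(h : Nat). \(u : Nat). u) (elimVec Nat (\(o : Nat). \(γ : Vec Nat o). Nat) 0 (\(α : Nat). \(χ : elimNat (\(s : Nat). Type0) Nat (\(ν : Nat). \(q : Type0). q) 2). \(i : Vec Nat α). \(y : Nat). y) 0 (vnil Nat))
  ~> elimNat (\(m : Nat). Nat) 9 (\(h : Nat). \(u : Nat). u) 0
  ~> 9
the term's type:
  Nat


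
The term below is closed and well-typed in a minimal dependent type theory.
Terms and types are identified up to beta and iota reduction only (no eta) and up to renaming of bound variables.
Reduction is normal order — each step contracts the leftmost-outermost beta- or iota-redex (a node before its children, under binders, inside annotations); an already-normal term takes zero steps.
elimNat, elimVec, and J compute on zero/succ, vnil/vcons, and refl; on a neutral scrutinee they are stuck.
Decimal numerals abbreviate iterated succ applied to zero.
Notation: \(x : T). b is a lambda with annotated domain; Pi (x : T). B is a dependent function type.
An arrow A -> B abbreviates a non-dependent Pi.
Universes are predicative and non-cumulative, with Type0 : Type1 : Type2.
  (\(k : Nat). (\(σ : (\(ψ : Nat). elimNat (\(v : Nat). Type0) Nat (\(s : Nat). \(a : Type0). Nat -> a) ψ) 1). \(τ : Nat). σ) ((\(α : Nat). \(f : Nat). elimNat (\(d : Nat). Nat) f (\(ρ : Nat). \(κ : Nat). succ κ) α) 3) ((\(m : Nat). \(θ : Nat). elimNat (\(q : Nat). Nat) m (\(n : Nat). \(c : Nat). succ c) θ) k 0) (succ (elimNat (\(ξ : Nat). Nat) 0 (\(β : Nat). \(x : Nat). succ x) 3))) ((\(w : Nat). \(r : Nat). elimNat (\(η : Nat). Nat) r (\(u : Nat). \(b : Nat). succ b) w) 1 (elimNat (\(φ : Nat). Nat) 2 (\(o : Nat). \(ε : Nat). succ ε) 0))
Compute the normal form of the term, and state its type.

reduced normal form:
  7
type:
  Nat
observation: the term reaches its normal form after 25 normal-order steps.


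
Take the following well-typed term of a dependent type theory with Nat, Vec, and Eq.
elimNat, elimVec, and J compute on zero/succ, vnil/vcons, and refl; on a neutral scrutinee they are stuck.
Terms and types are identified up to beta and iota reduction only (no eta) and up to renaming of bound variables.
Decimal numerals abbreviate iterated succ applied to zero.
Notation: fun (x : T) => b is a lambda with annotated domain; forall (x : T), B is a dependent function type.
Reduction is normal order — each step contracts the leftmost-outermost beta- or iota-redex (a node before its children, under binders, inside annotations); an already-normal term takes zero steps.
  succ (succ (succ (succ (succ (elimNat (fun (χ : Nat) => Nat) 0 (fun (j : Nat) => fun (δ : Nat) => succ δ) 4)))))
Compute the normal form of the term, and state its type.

reduced normal form:
  9
the term's type:
  Nat


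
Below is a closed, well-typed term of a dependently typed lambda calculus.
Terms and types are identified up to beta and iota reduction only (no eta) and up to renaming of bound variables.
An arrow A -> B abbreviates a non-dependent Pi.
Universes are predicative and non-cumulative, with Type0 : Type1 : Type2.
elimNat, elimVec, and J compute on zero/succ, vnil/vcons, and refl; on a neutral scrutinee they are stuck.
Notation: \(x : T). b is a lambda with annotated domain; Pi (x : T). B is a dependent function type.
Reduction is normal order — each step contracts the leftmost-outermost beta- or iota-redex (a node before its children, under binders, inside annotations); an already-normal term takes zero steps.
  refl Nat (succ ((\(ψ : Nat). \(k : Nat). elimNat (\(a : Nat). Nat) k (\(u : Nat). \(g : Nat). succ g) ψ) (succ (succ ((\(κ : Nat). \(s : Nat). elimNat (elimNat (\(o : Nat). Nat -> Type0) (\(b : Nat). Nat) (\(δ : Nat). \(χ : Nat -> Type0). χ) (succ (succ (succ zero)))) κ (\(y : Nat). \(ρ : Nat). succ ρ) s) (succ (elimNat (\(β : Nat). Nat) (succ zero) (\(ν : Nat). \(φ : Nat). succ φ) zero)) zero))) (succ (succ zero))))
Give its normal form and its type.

resulting normal form:
  refl Nat (succ (succ (succ (succ (succ (succ (succ zero)))))))
inferred type:
  Eq Nat (succ (succ (succ (succ (succ (succ (succ zero))))))) (succ (succ (succ (succ (succ (succ (succ zero)))))))


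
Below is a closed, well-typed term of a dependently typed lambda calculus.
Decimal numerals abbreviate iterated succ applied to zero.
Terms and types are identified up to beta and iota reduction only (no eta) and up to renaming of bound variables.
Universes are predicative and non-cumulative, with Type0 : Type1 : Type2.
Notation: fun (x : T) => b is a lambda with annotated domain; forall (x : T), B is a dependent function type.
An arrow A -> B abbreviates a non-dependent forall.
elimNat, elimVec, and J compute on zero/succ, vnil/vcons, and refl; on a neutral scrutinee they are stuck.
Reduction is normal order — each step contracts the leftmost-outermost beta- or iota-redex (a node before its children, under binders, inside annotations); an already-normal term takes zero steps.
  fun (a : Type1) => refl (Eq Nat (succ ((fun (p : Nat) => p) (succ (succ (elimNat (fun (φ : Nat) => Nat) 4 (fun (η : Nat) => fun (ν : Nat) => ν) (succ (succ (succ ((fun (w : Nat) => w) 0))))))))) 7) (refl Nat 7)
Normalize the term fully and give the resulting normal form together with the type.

normal form:
  fun (a : Type1) => refl (Eq Nat 7 7) (refl Nat 7)
type:
  Type1 -> Eq (Eq Nat 7 7) (refl Nat 7) (refl Nat 7)
observation: normalization takes exactly 12 steps under the normal-order strategy.


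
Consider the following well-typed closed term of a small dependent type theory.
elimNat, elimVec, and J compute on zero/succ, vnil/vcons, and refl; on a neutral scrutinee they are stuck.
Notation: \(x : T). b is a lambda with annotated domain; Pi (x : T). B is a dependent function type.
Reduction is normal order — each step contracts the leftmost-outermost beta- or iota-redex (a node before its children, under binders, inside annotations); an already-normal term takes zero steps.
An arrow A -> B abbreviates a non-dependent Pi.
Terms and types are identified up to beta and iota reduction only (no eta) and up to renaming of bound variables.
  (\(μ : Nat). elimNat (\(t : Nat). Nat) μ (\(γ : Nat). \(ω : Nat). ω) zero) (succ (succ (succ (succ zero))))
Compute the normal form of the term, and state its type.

resulting normal form:
  succ (succ (succ (succ zero)))
inferred type:
  Nat


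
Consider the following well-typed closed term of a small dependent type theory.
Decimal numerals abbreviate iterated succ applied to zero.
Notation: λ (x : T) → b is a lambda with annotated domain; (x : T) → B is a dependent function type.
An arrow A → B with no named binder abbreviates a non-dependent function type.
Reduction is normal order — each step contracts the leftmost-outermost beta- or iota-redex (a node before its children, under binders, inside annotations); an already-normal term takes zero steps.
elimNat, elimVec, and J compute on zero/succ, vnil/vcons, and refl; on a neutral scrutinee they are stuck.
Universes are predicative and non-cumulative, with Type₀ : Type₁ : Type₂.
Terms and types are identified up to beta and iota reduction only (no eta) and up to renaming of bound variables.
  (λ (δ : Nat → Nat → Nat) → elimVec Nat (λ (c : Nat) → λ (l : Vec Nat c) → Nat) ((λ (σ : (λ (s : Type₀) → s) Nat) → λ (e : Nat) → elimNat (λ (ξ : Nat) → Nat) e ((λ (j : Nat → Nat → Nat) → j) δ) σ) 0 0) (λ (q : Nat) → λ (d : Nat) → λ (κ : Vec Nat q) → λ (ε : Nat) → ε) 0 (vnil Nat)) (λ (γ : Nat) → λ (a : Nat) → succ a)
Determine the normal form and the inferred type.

normal form:
  0
inferred type:
  Nat
observation: contracting a beta-redex first, the term normalizes in 5 steps.


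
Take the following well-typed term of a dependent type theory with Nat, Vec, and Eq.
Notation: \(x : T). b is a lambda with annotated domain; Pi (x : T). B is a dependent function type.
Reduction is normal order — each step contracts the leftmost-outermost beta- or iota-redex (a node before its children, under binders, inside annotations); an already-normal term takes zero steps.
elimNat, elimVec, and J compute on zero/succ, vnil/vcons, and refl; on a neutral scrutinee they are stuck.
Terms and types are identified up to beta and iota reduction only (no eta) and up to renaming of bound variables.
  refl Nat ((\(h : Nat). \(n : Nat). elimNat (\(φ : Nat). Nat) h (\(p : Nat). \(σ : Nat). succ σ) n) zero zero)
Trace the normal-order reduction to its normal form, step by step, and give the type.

normal-order reduction:
  refl Nat ((\(h : Nat). \(n : Nat). elimNat (\(φ : Nat). Nat) h (\(p : Nat). \(σ : Nat). succ σ) n) zero zero)
  ~> refl Nat ((\(h : Nat). elimNat (\(n : Nat). Nat) zero (\(φ : Nat). \(p : Nat). succ p) h) zero)
  ~> refl Nat (elimNat (\(h : Nat). Nat) zero (\(n : Nat). \(φ : Nat). succ φ) zero)
  ~> refl Nat zero
the term's type:
  Eq Nat zero zero


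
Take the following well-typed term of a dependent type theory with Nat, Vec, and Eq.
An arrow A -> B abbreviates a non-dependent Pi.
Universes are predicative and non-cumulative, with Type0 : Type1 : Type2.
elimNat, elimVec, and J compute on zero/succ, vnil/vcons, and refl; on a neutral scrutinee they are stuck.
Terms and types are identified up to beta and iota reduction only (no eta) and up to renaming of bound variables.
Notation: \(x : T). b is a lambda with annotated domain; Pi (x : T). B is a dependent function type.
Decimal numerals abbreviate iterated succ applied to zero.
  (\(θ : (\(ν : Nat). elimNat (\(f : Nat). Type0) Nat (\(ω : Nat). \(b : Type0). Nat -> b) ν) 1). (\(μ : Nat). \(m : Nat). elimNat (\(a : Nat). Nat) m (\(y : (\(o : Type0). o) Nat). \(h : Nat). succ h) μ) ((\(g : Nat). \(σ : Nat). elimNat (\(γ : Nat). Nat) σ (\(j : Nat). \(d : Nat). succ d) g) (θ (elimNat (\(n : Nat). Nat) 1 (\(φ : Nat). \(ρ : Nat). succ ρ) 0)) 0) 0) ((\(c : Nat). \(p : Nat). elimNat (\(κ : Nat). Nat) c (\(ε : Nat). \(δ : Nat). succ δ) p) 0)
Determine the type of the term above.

inferred type:
  Nat


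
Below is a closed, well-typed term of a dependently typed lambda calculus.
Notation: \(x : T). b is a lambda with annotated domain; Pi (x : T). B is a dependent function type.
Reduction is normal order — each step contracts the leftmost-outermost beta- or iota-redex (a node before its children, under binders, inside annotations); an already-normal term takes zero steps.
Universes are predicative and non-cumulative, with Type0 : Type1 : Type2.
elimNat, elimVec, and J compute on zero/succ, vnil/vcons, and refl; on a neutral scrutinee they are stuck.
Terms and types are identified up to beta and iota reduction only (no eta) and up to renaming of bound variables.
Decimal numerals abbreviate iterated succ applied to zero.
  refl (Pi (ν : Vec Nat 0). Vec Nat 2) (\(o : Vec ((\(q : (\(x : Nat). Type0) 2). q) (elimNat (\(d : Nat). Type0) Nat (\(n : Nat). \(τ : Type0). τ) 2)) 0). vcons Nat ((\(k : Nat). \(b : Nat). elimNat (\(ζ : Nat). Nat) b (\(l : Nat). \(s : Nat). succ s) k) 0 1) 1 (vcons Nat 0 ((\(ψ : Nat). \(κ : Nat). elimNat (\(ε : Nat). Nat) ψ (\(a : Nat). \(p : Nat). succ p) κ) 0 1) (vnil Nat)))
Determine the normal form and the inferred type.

resulting normal form:
  refl (Pi (ν : Vec Nat 0). Vec Nat 2) (\(o : Vec Nat 0). vcons Nat 1 1 (vcons Nat 0 1 (vnil Nat)))
inferred type:
  Eq (Pi (ν : Vec Nat 0). Vec Nat 2) (\(o : Vec Nat 0). vcons Nat 1 1 (vcons Nat 0 1 (vnil Nat))) (\(q : Vec Nat 0). vcons Nat 1 1 (vcons Nat 0 1 (vnil Nat)))


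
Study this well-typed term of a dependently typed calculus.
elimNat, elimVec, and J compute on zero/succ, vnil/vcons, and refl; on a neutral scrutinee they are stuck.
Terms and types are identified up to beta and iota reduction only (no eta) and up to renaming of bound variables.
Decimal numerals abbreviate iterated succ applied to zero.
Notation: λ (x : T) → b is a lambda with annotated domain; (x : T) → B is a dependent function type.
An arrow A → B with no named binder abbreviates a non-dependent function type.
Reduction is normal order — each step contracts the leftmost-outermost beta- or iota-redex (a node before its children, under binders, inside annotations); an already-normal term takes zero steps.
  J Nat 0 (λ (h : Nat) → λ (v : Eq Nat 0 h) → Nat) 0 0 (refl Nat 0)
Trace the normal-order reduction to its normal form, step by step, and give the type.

normal-order reduction sequence:
  J Nat 0 (λ (h : Nat) → λ (v : Eq Nat 0 h) → Nat) 0 0 (refl Nat 0)
  ~> 0
the term's type:
  Nat


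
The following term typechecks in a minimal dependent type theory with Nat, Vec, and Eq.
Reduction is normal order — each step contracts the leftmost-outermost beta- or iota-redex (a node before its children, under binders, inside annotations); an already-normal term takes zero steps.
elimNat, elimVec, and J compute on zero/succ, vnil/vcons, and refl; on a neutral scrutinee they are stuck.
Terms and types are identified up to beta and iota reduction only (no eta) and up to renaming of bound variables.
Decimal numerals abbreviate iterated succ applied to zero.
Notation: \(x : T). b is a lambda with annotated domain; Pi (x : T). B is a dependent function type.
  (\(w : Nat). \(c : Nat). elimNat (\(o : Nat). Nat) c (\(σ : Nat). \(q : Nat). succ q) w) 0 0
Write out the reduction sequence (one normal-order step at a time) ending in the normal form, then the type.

normal-order reduction sequence:
  (\(w : Nat). \(c : Nat). elimNat (\(o : Nat). Nat) c (\(σ : Nat). \(q : Nat). succ q) w) 0 0
  ~> (\(w : Nat). elimNat (\(c : Nat). Nat) w (\(o : Nat). \(σ : Nat). succ σ) 0) 0
  ~> elimNat (\(w : Nat). Nat) 0 (\(c : Nat). \(o : Nat). succ o) 0
  ~> 0
type:
  Nat


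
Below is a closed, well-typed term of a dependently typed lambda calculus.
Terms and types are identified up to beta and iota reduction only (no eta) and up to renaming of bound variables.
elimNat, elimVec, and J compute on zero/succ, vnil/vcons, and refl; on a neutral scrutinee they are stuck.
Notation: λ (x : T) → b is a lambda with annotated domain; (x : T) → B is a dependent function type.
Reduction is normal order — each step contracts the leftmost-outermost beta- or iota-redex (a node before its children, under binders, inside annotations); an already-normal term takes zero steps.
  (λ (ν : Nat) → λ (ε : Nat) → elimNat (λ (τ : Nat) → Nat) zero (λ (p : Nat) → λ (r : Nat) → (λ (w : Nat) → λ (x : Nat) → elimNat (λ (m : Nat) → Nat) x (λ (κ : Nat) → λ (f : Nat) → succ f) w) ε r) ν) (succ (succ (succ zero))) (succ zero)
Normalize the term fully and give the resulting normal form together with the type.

resulting normal form:
  succ (succ (succ zero))
inferred type:
  Nat


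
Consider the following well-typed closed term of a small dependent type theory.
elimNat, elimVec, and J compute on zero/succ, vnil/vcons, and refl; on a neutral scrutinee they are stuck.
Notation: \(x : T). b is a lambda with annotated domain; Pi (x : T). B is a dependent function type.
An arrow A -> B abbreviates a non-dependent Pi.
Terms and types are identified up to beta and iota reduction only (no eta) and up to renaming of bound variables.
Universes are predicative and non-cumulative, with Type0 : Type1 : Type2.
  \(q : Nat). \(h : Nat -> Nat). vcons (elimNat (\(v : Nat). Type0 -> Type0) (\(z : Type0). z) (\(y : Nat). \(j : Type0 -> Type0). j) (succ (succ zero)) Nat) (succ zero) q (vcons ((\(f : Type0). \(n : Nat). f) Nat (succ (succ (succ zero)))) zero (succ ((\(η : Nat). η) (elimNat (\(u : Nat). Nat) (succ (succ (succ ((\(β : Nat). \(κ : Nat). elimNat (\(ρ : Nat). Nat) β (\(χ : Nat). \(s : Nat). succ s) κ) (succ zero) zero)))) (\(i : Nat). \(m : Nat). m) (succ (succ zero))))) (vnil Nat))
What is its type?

the term's type:
  Nat -> (Nat -> Nat) -> Vec Nat (succ (succ zero))


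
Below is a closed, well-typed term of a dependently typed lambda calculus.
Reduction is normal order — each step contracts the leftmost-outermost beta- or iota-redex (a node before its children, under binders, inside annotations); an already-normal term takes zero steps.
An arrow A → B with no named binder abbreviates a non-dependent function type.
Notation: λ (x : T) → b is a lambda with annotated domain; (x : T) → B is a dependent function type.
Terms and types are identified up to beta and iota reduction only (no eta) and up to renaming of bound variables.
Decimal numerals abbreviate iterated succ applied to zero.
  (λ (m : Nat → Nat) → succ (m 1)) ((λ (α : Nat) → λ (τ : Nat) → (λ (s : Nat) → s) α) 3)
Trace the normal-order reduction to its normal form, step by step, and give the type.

normal-order reduction sequence:
  (λ (m : Nat → Nat) → succ (m 1)) ((λ (α : Nat) → λ (τ : Nat) → (λ (s : Nat) → s) α) 3)
  ~> succ ((λ (m : Nat) → λ (α : Nat) → (λ (τ : Nat) → τ) m) 3 1)
  ~> succ ((λ (m : Nat) → (λ (α : Nat) → α) 3) 1)
  ~> succ ((λ (m : Nat) → m) 3)
  ~> 4
inferred type:
  Nat


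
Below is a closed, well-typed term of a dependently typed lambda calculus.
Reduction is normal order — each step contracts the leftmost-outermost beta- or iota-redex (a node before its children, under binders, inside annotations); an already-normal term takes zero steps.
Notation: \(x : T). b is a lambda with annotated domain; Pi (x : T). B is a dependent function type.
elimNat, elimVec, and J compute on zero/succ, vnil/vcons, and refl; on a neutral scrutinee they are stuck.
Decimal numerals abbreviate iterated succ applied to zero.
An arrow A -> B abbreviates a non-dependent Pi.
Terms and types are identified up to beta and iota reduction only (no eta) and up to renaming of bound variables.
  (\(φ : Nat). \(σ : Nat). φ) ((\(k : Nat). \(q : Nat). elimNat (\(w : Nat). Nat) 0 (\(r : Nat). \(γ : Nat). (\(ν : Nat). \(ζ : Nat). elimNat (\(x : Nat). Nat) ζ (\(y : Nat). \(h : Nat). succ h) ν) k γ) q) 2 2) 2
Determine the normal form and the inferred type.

normal form:
  4
the term's type:
  Nat
observation: contracting a beta-redex first, the term normalizes in 29 steps.
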